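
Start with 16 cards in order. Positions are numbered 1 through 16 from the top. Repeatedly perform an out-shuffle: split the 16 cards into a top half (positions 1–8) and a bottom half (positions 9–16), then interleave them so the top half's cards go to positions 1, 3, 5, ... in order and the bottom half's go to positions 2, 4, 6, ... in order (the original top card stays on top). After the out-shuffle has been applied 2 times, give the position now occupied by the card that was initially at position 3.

Track the card's position through each out-shuffle:
3 → 5 → 9

9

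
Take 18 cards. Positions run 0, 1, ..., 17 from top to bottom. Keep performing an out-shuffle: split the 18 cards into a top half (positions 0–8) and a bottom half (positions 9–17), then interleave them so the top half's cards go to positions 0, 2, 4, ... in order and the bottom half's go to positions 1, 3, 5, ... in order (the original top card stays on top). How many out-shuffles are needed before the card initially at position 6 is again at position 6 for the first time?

Follow position 6 under repeated out-shuffles:
6 → 12 → 7 → 14 → 11 → 5 → 10 → 3 → 6
It first returns after 8 out-shuffles.

8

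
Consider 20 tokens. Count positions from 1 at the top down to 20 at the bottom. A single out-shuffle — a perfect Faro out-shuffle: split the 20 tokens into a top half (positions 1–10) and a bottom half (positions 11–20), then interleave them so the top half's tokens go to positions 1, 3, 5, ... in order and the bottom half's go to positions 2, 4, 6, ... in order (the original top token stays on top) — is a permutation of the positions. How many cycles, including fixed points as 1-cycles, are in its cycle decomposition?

3

Trace each unvisited position around until it returns:
(1) (2 3 5 9 17 14 ... len 18) (20)
3 cycles in total.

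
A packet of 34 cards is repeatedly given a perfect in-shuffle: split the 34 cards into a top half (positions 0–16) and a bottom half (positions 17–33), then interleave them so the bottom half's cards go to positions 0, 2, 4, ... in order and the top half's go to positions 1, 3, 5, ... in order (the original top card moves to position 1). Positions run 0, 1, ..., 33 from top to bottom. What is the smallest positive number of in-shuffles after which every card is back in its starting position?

The in-shuffle permutes the 34 positions with cycle lengths [3, 3, 4, 12, 12].
Every card is home exactly when every cycle has completed a whole number of laps, i.e. after lcm(3, 4, 12) = 12 in-shuffles.

12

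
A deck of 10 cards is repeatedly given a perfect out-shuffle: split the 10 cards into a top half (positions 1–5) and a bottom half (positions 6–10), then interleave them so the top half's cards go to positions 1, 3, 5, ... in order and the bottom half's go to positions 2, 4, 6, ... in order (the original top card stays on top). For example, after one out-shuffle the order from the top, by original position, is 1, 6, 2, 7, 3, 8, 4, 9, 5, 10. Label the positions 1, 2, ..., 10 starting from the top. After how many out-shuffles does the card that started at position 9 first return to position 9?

6

Follow position 9 under repeated out-shuffles:
9 → 8 → 6 → 2 → 3 → 5 → 9
It first returns after 6 out-shuffles.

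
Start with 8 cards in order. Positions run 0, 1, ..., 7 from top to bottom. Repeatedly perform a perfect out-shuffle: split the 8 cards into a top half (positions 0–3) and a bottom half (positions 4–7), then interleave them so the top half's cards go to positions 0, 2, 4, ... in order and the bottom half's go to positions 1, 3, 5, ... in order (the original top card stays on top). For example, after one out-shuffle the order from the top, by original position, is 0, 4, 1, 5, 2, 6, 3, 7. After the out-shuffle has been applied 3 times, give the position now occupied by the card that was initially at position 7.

Position 7 is a fixed point of every out-shuffle, so the card never moves.

7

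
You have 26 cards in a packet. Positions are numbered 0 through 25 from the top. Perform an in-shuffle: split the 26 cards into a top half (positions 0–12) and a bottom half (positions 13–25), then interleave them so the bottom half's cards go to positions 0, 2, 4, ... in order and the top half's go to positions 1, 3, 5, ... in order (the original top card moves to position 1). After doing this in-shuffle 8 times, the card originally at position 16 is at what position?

4

Track the card's position through each in-shuffle:
16 → 6 → 13 → 0 → 1 → 3 → 7 → 15 → 4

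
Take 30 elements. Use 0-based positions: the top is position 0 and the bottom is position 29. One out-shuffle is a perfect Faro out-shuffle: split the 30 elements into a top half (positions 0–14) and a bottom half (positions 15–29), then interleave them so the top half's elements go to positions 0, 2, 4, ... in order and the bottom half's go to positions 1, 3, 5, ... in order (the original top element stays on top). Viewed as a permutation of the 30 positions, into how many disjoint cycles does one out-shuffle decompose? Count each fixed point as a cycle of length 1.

3

Trace each unvisited position around until it returns:
(0) (1 2 4 8 16 3 ... len 28) (29)
3 cycles in total.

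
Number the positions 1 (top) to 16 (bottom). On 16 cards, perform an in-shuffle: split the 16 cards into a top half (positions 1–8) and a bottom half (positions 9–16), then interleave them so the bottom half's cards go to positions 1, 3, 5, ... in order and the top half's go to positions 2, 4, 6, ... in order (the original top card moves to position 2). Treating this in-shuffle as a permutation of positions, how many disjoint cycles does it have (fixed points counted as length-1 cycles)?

2

Trace each unvisited position around until it returns:
(1 2 4 8 16 15 13 9) (3 6 12 7 14 11 5 10)
2 cycles in total.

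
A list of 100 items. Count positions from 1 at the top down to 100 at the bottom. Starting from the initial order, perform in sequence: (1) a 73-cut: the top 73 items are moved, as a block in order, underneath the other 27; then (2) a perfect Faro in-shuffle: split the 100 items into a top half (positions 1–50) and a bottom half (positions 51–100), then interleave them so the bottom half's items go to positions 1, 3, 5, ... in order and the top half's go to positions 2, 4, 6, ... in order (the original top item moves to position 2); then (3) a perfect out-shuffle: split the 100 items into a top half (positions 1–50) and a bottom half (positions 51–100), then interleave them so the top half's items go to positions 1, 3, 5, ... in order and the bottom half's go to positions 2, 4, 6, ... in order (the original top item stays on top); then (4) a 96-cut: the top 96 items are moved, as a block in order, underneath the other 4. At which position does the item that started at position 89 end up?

Track the item from position 89 forward through each operation:
  after op 1 (cut 73): 89 → 16
  after op 2 (in-shuffle): 16 → 32
  after op 3 (out-shuffle): 32 → 63
  after op 4 (cut 96): 63 → 67

67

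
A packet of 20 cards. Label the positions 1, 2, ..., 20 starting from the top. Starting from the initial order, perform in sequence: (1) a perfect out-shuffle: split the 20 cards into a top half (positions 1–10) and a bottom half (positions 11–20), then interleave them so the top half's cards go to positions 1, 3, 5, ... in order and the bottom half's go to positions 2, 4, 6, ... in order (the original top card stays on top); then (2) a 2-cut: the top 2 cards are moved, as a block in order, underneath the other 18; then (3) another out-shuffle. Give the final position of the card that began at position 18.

8

Track the card from position 18 forward through each operation:
  after op 1 (out-shuffle): 18 → 16
  after op 2 (cut 2): 16 → 14
  after op 3 (out-shuffle): 14 → 8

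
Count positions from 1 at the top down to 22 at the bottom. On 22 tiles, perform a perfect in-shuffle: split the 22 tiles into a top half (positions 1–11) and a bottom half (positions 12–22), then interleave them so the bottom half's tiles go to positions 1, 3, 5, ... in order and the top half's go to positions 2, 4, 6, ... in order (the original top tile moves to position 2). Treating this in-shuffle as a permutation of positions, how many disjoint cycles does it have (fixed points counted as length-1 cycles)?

2

Trace each unvisited position around until it returns:
(1 2 4 8 16 9 ... len 11) (5 10 20 17 11 22 ... len 11)
2 cycles in total.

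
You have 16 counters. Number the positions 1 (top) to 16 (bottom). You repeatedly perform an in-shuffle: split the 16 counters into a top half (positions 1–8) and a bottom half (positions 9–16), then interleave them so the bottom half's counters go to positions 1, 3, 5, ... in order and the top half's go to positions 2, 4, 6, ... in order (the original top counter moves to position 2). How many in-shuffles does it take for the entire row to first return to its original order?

8

The in-shuffle permutes the 16 positions with cycle lengths [8, 8].
Every counter is home exactly when every cycle has completed a whole number of laps, i.e. after lcm(8) = 8 in-shuffles.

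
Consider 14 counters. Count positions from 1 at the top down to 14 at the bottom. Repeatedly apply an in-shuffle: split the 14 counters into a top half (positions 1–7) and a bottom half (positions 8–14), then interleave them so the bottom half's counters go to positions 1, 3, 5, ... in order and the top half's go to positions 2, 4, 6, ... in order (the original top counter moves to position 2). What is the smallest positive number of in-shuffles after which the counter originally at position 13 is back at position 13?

4

Follow position 13 under repeated in-shuffles:
13 → 11 → 7 → 14 → 13
It first returns after 4 in-shuffles.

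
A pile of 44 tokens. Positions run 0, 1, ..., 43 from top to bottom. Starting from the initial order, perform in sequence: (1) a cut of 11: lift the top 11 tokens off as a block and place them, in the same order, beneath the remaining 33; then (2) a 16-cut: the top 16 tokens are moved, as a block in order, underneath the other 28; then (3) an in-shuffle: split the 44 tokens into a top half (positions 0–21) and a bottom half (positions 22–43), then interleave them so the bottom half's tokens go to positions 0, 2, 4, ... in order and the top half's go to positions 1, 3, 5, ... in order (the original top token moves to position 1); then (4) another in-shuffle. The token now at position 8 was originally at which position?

18

Undo the operations in reverse order, starting from position 8:
  undo op 4 (in-shuffle, from bottom half): 8 ← 26
  undo op 3 (in-shuffle, from bottom half): 26 ← 35
  undo op 2 (cut 16): 35 ← 7
  undo op 1 (cut 11): 7 ← 18
So the token at position 8 came from original position 18.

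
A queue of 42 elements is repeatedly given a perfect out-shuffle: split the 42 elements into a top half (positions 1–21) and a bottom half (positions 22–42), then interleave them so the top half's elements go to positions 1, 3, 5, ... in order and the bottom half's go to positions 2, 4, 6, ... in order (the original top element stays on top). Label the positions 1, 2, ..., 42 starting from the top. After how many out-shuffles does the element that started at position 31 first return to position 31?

20

Follow position 31 under repeated out-shuffles:
31 → 20 → 39 → 36 → 30 → 18 → 35 → 28 → 14 → 27 → 12 → 23 → 4 → 7 → 13 → 25 → 8 → 15 → 29 → 16 → 31
It first returns after 20 out-shuffles.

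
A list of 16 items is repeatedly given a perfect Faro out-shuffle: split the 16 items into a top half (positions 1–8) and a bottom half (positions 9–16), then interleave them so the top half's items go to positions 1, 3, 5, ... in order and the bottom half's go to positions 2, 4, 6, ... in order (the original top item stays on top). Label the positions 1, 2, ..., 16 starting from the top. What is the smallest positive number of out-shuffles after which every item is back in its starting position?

4

The out-shuffle permutes the 16 positions with cycle lengths [1, 1, 2, 4, 4, 4].
Every item is home exactly when every cycle has completed a whole number of laps, i.e. after lcm(1, 2, 4) = 4 out-shuffles.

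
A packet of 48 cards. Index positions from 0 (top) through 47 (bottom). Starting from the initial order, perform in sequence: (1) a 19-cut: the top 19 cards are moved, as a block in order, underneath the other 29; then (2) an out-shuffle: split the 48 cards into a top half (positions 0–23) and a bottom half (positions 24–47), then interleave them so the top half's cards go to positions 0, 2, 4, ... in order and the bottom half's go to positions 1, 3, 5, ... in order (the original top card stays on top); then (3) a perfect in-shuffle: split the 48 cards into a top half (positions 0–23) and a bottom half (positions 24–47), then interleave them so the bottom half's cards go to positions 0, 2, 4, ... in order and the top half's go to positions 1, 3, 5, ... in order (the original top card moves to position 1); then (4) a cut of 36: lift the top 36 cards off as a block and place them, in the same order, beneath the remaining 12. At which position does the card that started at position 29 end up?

5

Track the card from position 29 forward through each operation:
  after op 1 (cut 19): 29 → 10
  after op 2 (out-shuffle): 10 → 20
  after op 3 (in-shuffle): 20 → 41
  after op 4 (cut 36): 41 → 5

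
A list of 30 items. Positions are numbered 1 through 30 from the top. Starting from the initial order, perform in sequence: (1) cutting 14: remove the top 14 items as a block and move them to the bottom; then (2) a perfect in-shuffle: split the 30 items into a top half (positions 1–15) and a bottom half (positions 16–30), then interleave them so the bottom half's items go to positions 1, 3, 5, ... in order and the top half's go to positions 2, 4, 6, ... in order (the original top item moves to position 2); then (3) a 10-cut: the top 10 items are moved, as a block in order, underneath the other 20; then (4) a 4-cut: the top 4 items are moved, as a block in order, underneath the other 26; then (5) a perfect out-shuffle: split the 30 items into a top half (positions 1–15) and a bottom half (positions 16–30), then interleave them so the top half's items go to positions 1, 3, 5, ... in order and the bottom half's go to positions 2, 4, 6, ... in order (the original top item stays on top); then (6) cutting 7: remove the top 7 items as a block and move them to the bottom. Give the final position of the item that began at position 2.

Track the item from position 2 forward through each operation:
  after op 1 (cut 14): 2 → 18
  after op 2 (in-shuffle): 18 → 5
  after op 3 (cut 10): 5 → 25
  after op 4 (cut 4): 25 → 21
  after op 5 (out-shuffle): 21 → 12
  after op 6 (cut 7): 12 → 5

5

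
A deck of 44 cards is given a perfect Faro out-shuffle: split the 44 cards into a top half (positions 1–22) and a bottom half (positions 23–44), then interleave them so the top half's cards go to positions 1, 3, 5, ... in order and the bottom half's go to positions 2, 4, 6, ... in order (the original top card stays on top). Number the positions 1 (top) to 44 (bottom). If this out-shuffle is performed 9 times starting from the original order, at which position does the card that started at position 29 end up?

18

Track the card's position through each out-shuffle:
29 → 14 → 27 → 10 → 19 → 37 → 30 → 16 → 31 → 18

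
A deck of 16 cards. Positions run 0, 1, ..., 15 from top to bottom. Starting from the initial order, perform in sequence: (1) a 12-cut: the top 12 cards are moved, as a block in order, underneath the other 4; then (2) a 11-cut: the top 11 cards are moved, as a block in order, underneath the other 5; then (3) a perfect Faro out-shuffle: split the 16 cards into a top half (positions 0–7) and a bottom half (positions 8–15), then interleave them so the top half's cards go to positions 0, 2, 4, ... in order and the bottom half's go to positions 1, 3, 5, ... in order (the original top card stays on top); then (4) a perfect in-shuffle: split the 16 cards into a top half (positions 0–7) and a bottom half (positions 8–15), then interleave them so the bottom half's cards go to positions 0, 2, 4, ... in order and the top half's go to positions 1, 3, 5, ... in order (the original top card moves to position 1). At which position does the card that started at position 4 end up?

6

Track the card from position 4 forward through each operation:
  after op 1 (cut 12): 4 → 8
  after op 2 (cut 11): 8 → 13
  after op 3 (out-shuffle): 13 → 11
  after op 4 (in-shuffle): 11 → 6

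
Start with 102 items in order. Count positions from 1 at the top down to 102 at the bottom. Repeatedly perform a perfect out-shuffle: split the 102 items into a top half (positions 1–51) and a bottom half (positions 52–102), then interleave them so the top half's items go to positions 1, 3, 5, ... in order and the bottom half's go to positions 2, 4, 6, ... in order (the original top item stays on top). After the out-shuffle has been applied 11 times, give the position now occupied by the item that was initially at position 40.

Track the item's position through each out-shuffle:
40 → 79 → 56 → 10 → 19 → 37 → 73 → 44 → 87 → 72 → 42 → 83

83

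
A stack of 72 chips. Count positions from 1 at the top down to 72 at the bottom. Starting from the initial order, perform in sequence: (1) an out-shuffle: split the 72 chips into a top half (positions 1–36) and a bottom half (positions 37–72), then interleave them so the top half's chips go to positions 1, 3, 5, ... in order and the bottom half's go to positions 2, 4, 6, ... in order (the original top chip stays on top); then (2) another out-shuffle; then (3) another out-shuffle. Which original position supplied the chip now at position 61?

44

Undo the operations in reverse order, starting from position 61:
  undo op 3 (out-shuffle, from top half): 61 ← 31
  undo op 2 (out-shuffle, from top half): 31 ← 16
  undo op 1 (out-shuffle, from bottom half): 16 ← 44
So the chip at position 61 came from original position 44.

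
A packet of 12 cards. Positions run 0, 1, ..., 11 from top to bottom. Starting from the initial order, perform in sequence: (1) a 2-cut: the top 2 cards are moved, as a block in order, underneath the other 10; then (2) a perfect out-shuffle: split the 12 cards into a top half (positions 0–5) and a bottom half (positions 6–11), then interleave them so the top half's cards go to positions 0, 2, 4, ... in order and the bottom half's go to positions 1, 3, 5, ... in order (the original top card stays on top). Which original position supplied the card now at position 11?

1

Undo the operations in reverse order, starting from position 11:
  undo op 2 (out-shuffle, from bottom half): 11 ← 11
  undo op 1 (cut 2): 11 ← 1
So the card at position 11 came from original position 1.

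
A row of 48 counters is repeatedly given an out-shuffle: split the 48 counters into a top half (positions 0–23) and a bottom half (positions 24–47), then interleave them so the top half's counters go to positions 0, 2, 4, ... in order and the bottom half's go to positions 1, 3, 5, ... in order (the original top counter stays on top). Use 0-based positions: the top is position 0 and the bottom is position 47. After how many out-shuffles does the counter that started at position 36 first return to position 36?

23

Follow position 36 under repeated out-shuffles:
36 → 25 → 3 → 6 → 12 → 24 → 1 → 2 → ... → 36 (length 23)
It first returns after 23 out-shuffles.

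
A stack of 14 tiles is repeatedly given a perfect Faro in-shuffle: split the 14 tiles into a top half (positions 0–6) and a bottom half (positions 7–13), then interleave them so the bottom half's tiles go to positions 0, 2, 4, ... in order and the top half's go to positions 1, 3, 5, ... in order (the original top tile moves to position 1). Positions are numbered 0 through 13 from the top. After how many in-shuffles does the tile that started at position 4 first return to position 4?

Follow position 4 under repeated in-shuffles:
4 → 9 → 4
It first returns after 2 in-shuffles.

2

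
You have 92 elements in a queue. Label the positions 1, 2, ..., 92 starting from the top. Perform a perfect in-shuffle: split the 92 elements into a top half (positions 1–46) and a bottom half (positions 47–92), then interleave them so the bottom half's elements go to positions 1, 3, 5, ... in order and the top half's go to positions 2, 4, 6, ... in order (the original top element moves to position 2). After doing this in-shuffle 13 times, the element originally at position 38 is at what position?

25

Track position through each in-shuffle: 38 → 76 → 59 → 25 → 50 → ... (continuing for 13 shuffles total) → 25.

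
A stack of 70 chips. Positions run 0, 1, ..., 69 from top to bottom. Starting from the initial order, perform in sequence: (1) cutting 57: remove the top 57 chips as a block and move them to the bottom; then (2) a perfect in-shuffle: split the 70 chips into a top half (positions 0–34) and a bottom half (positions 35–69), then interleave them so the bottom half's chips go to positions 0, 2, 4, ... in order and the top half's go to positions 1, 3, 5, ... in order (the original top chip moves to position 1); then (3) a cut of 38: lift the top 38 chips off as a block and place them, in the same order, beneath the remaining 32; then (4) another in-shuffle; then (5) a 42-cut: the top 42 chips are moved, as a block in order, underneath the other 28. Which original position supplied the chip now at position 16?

Undo the operations in reverse order, starting from position 16:
  undo op 5 (cut 42): 16 ← 58
  undo op 4 (in-shuffle, from bottom half): 58 ← 64
  undo op 3 (cut 38): 64 ← 32
  undo op 2 (in-shuffle, from bottom half): 32 ← 51
  undo op 1 (cut 57): 51 ← 38
So the chip at position 16 came from original position 38.

38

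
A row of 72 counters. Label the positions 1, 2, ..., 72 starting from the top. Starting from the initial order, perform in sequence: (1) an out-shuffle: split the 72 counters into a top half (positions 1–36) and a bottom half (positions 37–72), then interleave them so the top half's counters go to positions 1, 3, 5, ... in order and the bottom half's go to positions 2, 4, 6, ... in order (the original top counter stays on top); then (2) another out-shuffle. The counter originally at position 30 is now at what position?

Track the counter from position 30 forward through each operation:
  after op 1 (out-shuffle): 30 → 59
  after op 2 (out-shuffle): 59 → 46

46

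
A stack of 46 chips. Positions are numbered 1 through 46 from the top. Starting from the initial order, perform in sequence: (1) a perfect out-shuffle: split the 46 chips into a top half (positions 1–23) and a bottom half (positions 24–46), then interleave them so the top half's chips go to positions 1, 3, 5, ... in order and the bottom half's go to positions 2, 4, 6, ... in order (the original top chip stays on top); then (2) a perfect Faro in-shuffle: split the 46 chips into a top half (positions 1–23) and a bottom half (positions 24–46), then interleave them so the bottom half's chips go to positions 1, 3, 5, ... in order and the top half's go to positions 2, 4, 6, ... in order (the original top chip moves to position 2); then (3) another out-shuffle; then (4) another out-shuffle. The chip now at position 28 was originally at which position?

Undo the operations in reverse order, starting from position 28:
  undo op 4 (out-shuffle, from bottom half): 28 ← 37
  undo op 3 (out-shuffle, from top half): 37 ← 19
  undo op 2 (in-shuffle, from bottom half): 19 ← 33
  undo op 1 (out-shuffle, from top half): 33 ← 17
So the chip at position 28 came from original position 17.

17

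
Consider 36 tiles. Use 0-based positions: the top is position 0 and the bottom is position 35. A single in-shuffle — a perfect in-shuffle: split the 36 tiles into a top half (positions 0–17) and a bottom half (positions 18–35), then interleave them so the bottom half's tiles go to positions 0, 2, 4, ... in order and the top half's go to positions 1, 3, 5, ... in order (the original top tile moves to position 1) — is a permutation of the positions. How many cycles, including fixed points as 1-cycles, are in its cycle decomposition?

Trace each unvisited position around until it returns:
(0 1 3 7 15 31 ... len 36)
1 cycle in total.

1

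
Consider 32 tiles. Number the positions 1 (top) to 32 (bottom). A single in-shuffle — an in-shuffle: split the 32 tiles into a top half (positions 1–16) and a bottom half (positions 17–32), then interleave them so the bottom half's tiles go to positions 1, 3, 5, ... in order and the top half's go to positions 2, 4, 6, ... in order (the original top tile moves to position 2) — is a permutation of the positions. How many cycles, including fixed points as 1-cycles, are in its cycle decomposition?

4

Trace each unvisited position around until it returns:
(1 2 4 8 16 32 31 29 25 17) (3 6 12 24 15 30 27 21 9 18) (5 10 20 7 14 28 23 13 26 19) (11 22)
4 cycles in total.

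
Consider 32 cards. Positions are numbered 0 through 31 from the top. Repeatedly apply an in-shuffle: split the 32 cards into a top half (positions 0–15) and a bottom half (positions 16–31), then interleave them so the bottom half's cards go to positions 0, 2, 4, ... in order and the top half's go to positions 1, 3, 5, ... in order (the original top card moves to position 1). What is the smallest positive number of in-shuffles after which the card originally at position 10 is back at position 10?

Follow position 10 under repeated in-shuffles:
10 → 21 → 10
It first returns after 2 in-shuffles.

2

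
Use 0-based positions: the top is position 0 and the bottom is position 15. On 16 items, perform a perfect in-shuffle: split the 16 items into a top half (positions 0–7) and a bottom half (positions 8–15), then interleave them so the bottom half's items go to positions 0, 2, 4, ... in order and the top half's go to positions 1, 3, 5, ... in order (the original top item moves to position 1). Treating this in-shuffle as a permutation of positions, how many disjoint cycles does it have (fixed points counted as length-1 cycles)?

Trace each unvisited position around until it returns:
(0 1 3 7 15 14 12 8) (2 5 11 6 13 10 4 9)
2 cycles in total.

2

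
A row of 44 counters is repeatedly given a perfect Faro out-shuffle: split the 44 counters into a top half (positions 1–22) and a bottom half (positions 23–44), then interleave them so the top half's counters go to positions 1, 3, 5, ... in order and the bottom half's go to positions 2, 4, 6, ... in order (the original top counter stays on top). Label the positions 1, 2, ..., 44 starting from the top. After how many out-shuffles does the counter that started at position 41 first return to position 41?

Follow position 41 under repeated out-shuffles:
41 → 38 → 32 → 20 → 39 → 34 → 24 → 4 → 7 → 13 → 25 → 6 → 11 → 21 → 41
It first returns after 14 out-shuffles.

14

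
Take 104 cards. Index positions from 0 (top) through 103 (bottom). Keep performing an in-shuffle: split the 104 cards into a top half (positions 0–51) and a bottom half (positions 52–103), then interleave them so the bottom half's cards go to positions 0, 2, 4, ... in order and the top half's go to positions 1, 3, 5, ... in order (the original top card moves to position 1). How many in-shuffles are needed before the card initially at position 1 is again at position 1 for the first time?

Follow position 1 under repeated in-shuffles:
1 → 3 → 7 → 15 → 31 → 63 → 22 → 45 → 91 → 78 → 52 → 0 → 1
It first returns after 12 in-shuffles.

12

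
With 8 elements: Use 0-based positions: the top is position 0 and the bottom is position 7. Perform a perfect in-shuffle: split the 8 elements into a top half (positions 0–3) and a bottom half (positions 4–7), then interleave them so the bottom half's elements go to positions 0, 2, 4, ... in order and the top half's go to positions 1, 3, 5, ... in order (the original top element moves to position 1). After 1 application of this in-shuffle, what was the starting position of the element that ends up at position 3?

1

Work backwards from position 3, undoing one in-shuffle at a time:
3 ← 1
So the element now at position 3 started at position 1.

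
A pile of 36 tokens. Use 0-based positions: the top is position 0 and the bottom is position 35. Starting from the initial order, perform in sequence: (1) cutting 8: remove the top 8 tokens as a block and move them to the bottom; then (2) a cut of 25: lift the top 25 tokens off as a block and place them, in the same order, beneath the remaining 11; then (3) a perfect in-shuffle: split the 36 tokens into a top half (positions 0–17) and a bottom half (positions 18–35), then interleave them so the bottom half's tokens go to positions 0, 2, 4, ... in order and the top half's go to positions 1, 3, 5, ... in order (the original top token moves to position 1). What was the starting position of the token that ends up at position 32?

31

Undo the operations in reverse order, starting from position 32:
  undo op 3 (in-shuffle, from bottom half): 32 ← 34
  undo op 2 (cut 25): 34 ← 23
  undo op 1 (cut 8): 23 ← 31
So the token at position 32 came from original position 31.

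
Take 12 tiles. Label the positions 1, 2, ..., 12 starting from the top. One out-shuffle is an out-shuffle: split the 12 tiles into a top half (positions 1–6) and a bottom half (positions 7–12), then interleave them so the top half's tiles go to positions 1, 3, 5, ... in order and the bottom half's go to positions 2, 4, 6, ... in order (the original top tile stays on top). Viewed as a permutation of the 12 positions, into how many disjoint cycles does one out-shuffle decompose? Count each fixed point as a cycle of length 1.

3

Trace each unvisited position around until it returns:
(1) (2 3 5 9 6 11 10 8 4 7) (12)
3 cycles in total.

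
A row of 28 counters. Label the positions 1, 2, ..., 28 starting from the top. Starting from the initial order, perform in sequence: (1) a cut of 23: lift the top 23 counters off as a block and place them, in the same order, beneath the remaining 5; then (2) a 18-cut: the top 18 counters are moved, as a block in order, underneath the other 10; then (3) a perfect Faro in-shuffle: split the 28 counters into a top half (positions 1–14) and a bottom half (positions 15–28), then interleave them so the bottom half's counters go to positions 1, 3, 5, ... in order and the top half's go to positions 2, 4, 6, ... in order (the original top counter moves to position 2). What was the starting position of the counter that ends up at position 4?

15

Undo the operations in reverse order, starting from position 4:
  undo op 3 (in-shuffle, from top half): 4 ← 2
  undo op 2 (cut 18): 2 ← 20
  undo op 1 (cut 23): 20 ← 15
So the counter at position 4 came from original position 15.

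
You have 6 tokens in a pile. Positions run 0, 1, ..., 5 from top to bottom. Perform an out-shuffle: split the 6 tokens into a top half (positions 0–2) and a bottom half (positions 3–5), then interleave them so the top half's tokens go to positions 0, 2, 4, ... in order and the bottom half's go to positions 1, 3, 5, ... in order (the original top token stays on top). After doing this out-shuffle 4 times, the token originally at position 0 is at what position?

Position 0 is a fixed point of every out-shuffle, so the token never moves.

0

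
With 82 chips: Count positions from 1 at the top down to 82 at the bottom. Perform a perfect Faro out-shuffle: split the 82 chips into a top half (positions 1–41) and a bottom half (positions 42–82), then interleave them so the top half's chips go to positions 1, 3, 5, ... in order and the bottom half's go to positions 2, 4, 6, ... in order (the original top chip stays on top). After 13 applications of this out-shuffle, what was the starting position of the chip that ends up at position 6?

Work backwards from position 6, undoing one out-shuffle at a time:
6 ← 44 ← 63 ← 32 ← 57 ← ... ← 53 (13 steps).
So the chip now at position 6 started at position 53.

53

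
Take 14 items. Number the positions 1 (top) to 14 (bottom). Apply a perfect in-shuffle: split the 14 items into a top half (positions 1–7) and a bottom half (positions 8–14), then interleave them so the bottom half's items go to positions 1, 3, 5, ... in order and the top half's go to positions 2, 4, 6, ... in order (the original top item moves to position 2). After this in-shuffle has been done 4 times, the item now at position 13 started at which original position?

Work backwards from position 13, undoing one in-shuffle at a time:
13 ← 14 ← 7 ← 11 ← 13
So the item now at position 13 started at position 13.

13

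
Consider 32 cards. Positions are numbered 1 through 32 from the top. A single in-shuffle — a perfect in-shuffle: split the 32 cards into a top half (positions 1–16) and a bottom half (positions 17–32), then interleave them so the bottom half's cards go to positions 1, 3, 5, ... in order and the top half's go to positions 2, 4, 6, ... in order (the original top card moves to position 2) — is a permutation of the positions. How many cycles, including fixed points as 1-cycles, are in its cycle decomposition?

Trace each unvisited position around until it returns:
(1 2 4 8 16 32 31 29 25 17) (3 6 12 24 15 30 27 21 9 18) (5 10 20 7 14 28 23 13 26 19) (11 22)
4 cycles in total.

4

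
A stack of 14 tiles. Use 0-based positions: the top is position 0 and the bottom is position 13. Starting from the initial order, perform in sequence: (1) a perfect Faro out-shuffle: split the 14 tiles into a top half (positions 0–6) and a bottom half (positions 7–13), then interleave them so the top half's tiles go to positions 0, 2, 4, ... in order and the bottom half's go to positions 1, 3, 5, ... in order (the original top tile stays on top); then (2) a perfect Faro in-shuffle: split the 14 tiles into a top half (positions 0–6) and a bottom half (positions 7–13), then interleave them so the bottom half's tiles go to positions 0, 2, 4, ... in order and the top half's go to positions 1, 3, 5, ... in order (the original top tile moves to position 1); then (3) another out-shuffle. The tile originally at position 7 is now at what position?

Track the tile from position 7 forward through each operation:
  after op 1 (out-shuffle): 7 → 1
  after op 2 (in-shuffle): 1 → 3
  after op 3 (out-shuffle): 3 → 6

6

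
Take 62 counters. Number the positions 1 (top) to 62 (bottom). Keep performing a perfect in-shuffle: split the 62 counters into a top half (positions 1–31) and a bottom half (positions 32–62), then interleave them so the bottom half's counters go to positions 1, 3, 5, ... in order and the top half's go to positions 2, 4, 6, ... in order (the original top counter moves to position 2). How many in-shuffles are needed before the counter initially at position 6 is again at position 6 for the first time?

Follow position 6 under repeated in-shuffles:
6 → 12 → 24 → 48 → 33 → 3 → 6
It first returns after 6 in-shuffles.

6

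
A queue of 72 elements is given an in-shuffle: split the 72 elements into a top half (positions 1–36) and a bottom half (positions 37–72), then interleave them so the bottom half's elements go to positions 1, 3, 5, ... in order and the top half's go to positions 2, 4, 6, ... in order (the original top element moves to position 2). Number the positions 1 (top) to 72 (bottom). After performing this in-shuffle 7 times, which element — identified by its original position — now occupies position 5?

Work backwards from position 5, undoing one in-shuffle at a time:
5 ← 39 ← 56 ← 28 ← 14 ← 7 ← 40 ← 20
So the element now at position 5 started at position 20.

20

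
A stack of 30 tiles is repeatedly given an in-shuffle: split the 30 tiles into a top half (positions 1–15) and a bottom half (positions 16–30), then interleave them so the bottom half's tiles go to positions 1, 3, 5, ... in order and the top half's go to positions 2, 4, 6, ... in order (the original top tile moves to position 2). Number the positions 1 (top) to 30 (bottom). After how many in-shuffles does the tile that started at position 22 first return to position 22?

Follow position 22 under repeated in-shuffles:
22 → 13 → 26 → 21 → 11 → 22
It first returns after 5 in-shuffles.

5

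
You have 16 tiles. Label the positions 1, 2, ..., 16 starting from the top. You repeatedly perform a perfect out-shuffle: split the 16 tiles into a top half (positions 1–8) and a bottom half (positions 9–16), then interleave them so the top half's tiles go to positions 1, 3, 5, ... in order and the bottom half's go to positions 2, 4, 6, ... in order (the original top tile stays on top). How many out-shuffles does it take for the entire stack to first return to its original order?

The out-shuffle permutes the 16 positions with cycle lengths [1, 1, 2, 4, 4, 4].
Every tile is home exactly when every cycle has completed a whole number of laps, i.e. after lcm(1, 2, 4) = 4 out-shuffles.

4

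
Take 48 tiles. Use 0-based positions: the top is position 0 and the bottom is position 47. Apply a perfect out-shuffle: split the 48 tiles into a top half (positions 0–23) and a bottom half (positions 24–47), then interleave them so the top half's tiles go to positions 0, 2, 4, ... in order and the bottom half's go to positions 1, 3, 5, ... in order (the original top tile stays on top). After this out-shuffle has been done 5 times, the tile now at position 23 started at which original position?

Work backwards from position 23, undoing one out-shuffle at a time:
23 ← 35 ← 41 ← 44 ← 22 ← 11
So the tile now at position 23 started at position 11.

11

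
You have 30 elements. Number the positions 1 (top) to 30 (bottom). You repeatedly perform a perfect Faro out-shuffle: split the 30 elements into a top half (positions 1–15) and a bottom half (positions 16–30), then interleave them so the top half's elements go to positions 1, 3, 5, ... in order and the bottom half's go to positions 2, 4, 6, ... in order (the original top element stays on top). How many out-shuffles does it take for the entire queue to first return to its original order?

The out-shuffle permutes the 30 positions with cycle lengths [1, 1, 28].
Every element is home exactly when every cycle has completed a whole number of laps, i.e. after lcm(1, 28) = 28 out-shuffles.

28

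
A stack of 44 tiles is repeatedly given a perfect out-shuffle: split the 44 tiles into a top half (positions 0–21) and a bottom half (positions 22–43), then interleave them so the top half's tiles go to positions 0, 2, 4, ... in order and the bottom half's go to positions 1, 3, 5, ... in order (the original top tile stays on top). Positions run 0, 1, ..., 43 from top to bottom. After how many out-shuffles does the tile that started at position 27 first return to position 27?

14

Follow position 27 under repeated out-shuffles:
27 → 11 → 22 → 1 → 2 → 4 → 8 → 16 → 32 → 21 → 42 → 41 → 39 → 35 → 27
It first returns after 14 out-shuffles.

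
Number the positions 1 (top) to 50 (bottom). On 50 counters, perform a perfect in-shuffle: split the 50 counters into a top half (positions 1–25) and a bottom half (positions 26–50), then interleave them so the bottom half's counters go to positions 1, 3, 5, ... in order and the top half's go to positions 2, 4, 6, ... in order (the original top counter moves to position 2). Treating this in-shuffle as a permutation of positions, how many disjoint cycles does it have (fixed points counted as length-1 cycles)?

Trace each unvisited position around until it returns:
(1 2 4 8 16 32 13 26) (3 6 12 24 48 45 39 27) (5 10 20 40 29 7 14 28) (9 18 36 21 42 33 15 30) (11 22 44 37 23 46 41 31) (17 34) (19 38 25 50 49 47 43 35)
7 cycles in total.

7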